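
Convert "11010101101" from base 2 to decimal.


Input: "11010101101" in base 2
Positional expansion:
  Digit '1' (value 1) x 2^10 = 1024
  Digit '1' (value 1) x 2^9 = 512
  Digit '0' (value 0) x 2^8 = 0
  Digit '1' (value 1) x 2^7 = 128
  Digit '0' (value 0) x 2^6 = 0
  Digit '1' (value 1) x 2^5 = 32
  Digit '0' (value 0) x 2^4 = 0
  Digit '1' (value 1) x 2^3 = 8
  Digit '1' (value 1) x 2^2 = 4
  Digit '0' (value 0) x 2^1 = 0
  Digit '1' (value 1) x 2^0 = 1
Sum = 1709

1709


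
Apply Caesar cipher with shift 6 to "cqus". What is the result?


Caesar cipher: shift "cqus" by 6
  'c' (pos 2) + 6 = pos 8 = 'i'
  'q' (pos 16) + 6 = pos 22 = 'w'
  'u' (pos 20) + 6 = pos 0 = 'a'
  's' (pos 18) + 6 = pos 24 = 'y'
Result: iway

iway


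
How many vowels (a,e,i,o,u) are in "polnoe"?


Input: polnoe
Checking each character:
  'p' at position 0: consonant
  'o' at position 1: vowel (running total: 1)
  'l' at position 2: consonant
  'n' at position 3: consonant
  'o' at position 4: vowel (running total: 2)
  'e' at position 5: vowel (running total: 3)
Total vowels: 3

3


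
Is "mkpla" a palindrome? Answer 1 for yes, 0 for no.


Input: mkpla
Reversed: alpkm
  Compare pos 0 ('m') with pos 4 ('a'): MISMATCH
  Compare pos 1 ('k') with pos 3 ('l'): MISMATCH
Result: not a palindrome

0


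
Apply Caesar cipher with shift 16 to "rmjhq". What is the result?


Caesar cipher: shift "rmjhq" by 16
  'r' (pos 17) + 16 = pos 7 = 'h'
  'm' (pos 12) + 16 = pos 2 = 'c'
  'j' (pos 9) + 16 = pos 25 = 'z'
  'h' (pos 7) + 16 = pos 23 = 'x'
  'q' (pos 16) + 16 = pos 6 = 'g'
Result: hczxg

hczxg


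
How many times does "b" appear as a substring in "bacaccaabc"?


Searching for "b" in "bacaccaabc"
Scanning each position:
  Position 0: "b" => MATCH
  Position 1: "a" => no
  Position 2: "c" => no
  Position 3: "a" => no
  Position 4: "c" => no
  Position 5: "c" => no
  Position 6: "a" => no
  Position 7: "a" => no
  Position 8: "b" => MATCH
  Position 9: "c" => no
Total occurrences: 2

2


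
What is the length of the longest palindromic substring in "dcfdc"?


Input: "dcfdc"
Checking substrings for palindromes:
  No multi-char palindromic substrings found
Longest palindromic substring: "d" with length 1

1


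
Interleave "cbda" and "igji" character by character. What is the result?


Interleaving "cbda" and "igji":
  Position 0: 'c' from first, 'i' from second => "ci"
  Position 1: 'b' from first, 'g' from second => "bg"
  Position 2: 'd' from first, 'j' from second => "dj"
  Position 3: 'a' from first, 'i' from second => "ai"
Result: cibgdjai

cibgdjai


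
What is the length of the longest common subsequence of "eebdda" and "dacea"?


LCS of "eebdda" and "dacea"
DP table:
           d    a    c    e    a
      0    0    0    0    0    0
  e   0    0    0    0    1    1
  e   0    0    0    0    1    1
  b   0    0    0    0    1    1
  d   0    1    1    1    1    1
  d   0    1    1    1    1    1
  a   0    1    2    2    2    2
LCS length = dp[6][5] = 2

2


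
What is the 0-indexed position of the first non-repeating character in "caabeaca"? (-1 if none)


Input: caabeaca
Character frequencies:
  'a': 4
  'b': 1
  'c': 2
  'e': 1
Scanning left to right for freq == 1:
  Position 0 ('c'): freq=2, skip
  Position 1 ('a'): freq=4, skip
  Position 2 ('a'): freq=4, skip
  Position 3 ('b'): unique! => answer = 3

3


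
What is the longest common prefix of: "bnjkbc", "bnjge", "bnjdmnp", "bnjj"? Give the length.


Words: bnjkbc, bnjge, bnjdmnp, bnjj
  Position 0: all 'b' => match
  Position 1: all 'n' => match
  Position 2: all 'j' => match
  Position 3: ('k', 'g', 'd', 'j') => mismatch, stop
LCP = "bnj" (length 3)

3


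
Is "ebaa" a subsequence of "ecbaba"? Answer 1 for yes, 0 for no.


Check if "ebaa" is a subsequence of "ecbaba"
Greedy scan:
  Position 0 ('e'): matches sub[0] = 'e'
  Position 1 ('c'): no match needed
  Position 2 ('b'): matches sub[1] = 'b'
  Position 3 ('a'): matches sub[2] = 'a'
  Position 4 ('b'): no match needed
  Position 5 ('a'): matches sub[3] = 'a'
All 4 characters matched => is a subsequence

1


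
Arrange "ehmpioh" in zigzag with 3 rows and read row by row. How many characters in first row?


Zigzag "ehmpioh" into 3 rows:
Placing characters:
  'e' => row 0
  'h' => row 1
  'm' => row 2
  'p' => row 1
  'i' => row 0
  'o' => row 1
  'h' => row 2
Rows:
  Row 0: "ei"
  Row 1: "hpo"
  Row 2: "mh"
First row length: 2

2


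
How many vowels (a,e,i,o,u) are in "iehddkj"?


Input: iehddkj
Checking each character:
  'i' at position 0: vowel (running total: 1)
  'e' at position 1: vowel (running total: 2)
  'h' at position 2: consonant
  'd' at position 3: consonant
  'd' at position 4: consonant
  'k' at position 5: consonant
  'j' at position 6: consonant
Total vowels: 2

2


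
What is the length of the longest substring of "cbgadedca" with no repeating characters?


Input: "cbgadedca"
Sliding window (track last position of each char):
  Position 0 ('c'): window [0,0] length 1 -- new best
  Position 1 ('b'): window [0,1] length 2 -- new best
  Position 2 ('g'): window [0,2] length 3 -- new best
  Position 3 ('a'): window [0,3] length 4 -- new best
  Position 4 ('d'): window [0,4] length 5 -- new best
  Position 5 ('e'): window [0,5] length 6 -- new best
  Position 6 ('d'): repeat (last at 4), move window start to 5
  Position 6 ('d'): window [5,6] length 2
  Position 7 ('c'): window [5,7] length 3
  Position 8 ('a'): window [5,8] length 4
Longest substring with no repeats: "cbgade" with length 6

6


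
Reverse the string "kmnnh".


Input: kmnnh
Reading characters right to left:
  Position 4: 'h'
  Position 3: 'n'
  Position 2: 'n'
  Position 1: 'm'
  Position 0: 'k'
Reversed: hnnmk

hnnmk


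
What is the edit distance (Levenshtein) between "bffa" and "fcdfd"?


Computing edit distance: "bffa" -> "fcdfd"
DP table:
           f    c    d    f    d
      0    1    2    3    4    5
  b   1    1    2    3    4    5
  f   2    1    2    3    3    4
  f   3    2    2    3    3    4
  a   4    3    3    3    4    4
Edit distance = dp[4][5] = 4

4


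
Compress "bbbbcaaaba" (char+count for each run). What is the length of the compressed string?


Input: bbbbcaaaba
Runs:
  'b' x 4 => "b4"
  'c' x 1 => "c1"
  'a' x 3 => "a3"
  'b' x 1 => "b1"
  'a' x 1 => "a1"
Compressed: "b4c1a3b1a1"
Compressed length: 10

10


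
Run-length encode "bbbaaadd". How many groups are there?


Input: bbbaaadd
Scanning for consecutive runs:
  Group 1: 'b' x 3 (positions 0-2)
  Group 2: 'a' x 3 (positions 3-5)
  Group 3: 'd' x 2 (positions 6-7)
Total groups: 3

3


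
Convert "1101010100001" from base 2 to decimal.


Input: "1101010100001" in base 2
Positional expansion:
  Digit '1' (value 1) x 2^12 = 4096
  Digit '1' (value 1) x 2^11 = 2048
  Digit '0' (value 0) x 2^10 = 0
  Digit '1' (value 1) x 2^9 = 512
  Digit '0' (value 0) x 2^8 = 0
  Digit '1' (value 1) x 2^7 = 128
  Digit '0' (value 0) x 2^6 = 0
  Digit '1' (value 1) x 2^5 = 32
  Digit '0' (value 0) x 2^4 = 0
  Digit '0' (value 0) x 2^3 = 0
  Digit '0' (value 0) x 2^2 = 0
  Digit '0' (value 0) x 2^1 = 0
  Digit '1' (value 1) x 2^0 = 1
Sum = 6817

6817


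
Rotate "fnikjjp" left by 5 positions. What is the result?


Input: "fnikjjp", rotate left by 5
First 5 characters: "fnikj"
Remaining characters: "jp"
Concatenate remaining + first: "jp" + "fnikj" = "jpfnikj"

jpfnikj


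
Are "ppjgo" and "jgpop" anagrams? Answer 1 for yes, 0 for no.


Strings: "ppjgo", "jgpop"
Sorted first:  gjopp
Sorted second: gjopp
Sorted forms match => anagrams

1


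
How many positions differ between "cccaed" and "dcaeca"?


Comparing "cccaed" and "dcaeca" position by position:
  Position 0: 'c' vs 'd' => DIFFER
  Position 1: 'c' vs 'c' => same
  Position 2: 'c' vs 'a' => DIFFER
  Position 3: 'a' vs 'e' => DIFFER
  Position 4: 'e' vs 'c' => DIFFER
  Position 5: 'd' vs 'a' => DIFFER
Positions that differ: 5

5


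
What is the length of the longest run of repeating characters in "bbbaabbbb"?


Input: "bbbaabbbb"
Scanning for longest run:
  Position 1 ('b'): continues run of 'b', length=2
  Position 2 ('b'): continues run of 'b', length=3
  Position 3 ('a'): new char, reset run to 1
  Position 4 ('a'): continues run of 'a', length=2
  Position 5 ('b'): new char, reset run to 1
  Position 6 ('b'): continues run of 'b', length=2
  Position 7 ('b'): continues run of 'b', length=3
  Position 8 ('b'): continues run of 'b', length=4
Longest run: 'b' with length 4

4


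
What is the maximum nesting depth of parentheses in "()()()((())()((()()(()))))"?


Input: "()()()((())()((()()(()))))"
Tracking depth:
  Position 0 '(': depth becomes 1
  Position 1 ')': depth becomes 0
  Position 2 '(': depth becomes 1
  Position 3 ')': depth becomes 0
  Position 4 '(': depth becomes 1
  Position 5 ')': depth becomes 0
  Position 6 '(': depth becomes 1
  Position 7 '(': depth becomes 2
  Position 8 '(': depth becomes 3
  Position 9 ')': depth becomes 2
  Position 10 ')': depth becomes 1
  Position 11 '(': depth becomes 2
  Position 12 ')': depth becomes 1
  Position 13 '(': depth becomes 2
  Position 14 '(': depth becomes 3
  Position 15 '(': depth becomes 4
  Position 16 ')': depth becomes 3
  Position 17 '(': depth becomes 4
  Position 18 ')': depth becomes 3
  Position 19 '(': depth becomes 4
  Position 20 '(': depth becomes 5
  Position 21 ')': depth becomes 4
  Position 22 ')': depth becomes 3
  Position 23 ')': depth becomes 2
  Position 24 ')': depth becomes 1
  Position 25 ')': depth becomes 0
Maximum depth reached: 5

5


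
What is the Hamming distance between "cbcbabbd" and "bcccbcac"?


Comparing "cbcbabbd" and "bcccbcac" position by position:
  Position 0: 'c' vs 'b' => differ
  Position 1: 'b' vs 'c' => differ
  Position 2: 'c' vs 'c' => same
  Position 3: 'b' vs 'c' => differ
  Position 4: 'a' vs 'b' => differ
  Position 5: 'b' vs 'c' => differ
  Position 6: 'b' vs 'a' => differ
  Position 7: 'd' vs 'c' => differ
Total differences (Hamming distance): 7

7


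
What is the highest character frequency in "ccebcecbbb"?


Input: ccebcecbbb
Character counts:
  'b': 4
  'c': 4
  'e': 2
Maximum frequency: 4

4


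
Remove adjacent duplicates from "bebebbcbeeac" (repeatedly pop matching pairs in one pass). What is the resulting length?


Input: bebebbcbeeac
Stack-based adjacent duplicate removal:
  Read 'b': push. Stack: b
  Read 'e': push. Stack: be
  Read 'b': push. Stack: beb
  Read 'e': push. Stack: bebe
  Read 'b': push. Stack: bebeb
  Read 'b': matches stack top 'b' => pop. Stack: bebe
  Read 'c': push. Stack: bebec
  Read 'b': push. Stack: bebecb
  Read 'e': push. Stack: bebecbe
  Read 'e': matches stack top 'e' => pop. Stack: bebecb
  Read 'a': push. Stack: bebecba
  Read 'c': push. Stack: bebecbac
Final stack: "bebecbac" (length 8)

8


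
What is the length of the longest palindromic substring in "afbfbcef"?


Input: "afbfbcef"
Checking substrings for palindromes:
  [1:4] "fbf" (len 3) => palindrome
  [2:5] "bfb" (len 3) => palindrome
Longest palindromic substring: "fbf" with length 3

3


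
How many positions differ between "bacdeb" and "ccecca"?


Comparing "bacdeb" and "ccecca" position by position:
  Position 0: 'b' vs 'c' => DIFFER
  Position 1: 'a' vs 'c' => DIFFER
  Position 2: 'c' vs 'e' => DIFFER
  Position 3: 'd' vs 'c' => DIFFER
  Position 4: 'e' vs 'c' => DIFFER
  Position 5: 'b' vs 'a' => DIFFER
Positions that differ: 6

6


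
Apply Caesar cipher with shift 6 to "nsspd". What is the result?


Caesar cipher: shift "nsspd" by 6
  'n' (pos 13) + 6 = pos 19 = 't'
  's' (pos 18) + 6 = pos 24 = 'y'
  's' (pos 18) + 6 = pos 24 = 'y'
  'p' (pos 15) + 6 = pos 21 = 'v'
  'd' (pos 3) + 6 = pos 9 = 'j'
Result: tyyvj

tyyvj


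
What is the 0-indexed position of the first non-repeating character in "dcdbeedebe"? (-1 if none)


Input: dcdbeedebe
Character frequencies:
  'b': 2
  'c': 1
  'd': 3
  'e': 4
Scanning left to right for freq == 1:
  Position 0 ('d'): freq=3, skip
  Position 1 ('c'): unique! => answer = 1

1


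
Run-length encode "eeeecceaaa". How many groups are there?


Input: eeeecceaaa
Scanning for consecutive runs:
  Group 1: 'e' x 4 (positions 0-3)
  Group 2: 'c' x 2 (positions 4-5)
  Group 3: 'e' x 1 (positions 6-6)
  Group 4: 'a' x 3 (positions 7-9)
Total groups: 4

4


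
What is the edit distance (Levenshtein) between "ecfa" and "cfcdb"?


Computing edit distance: "ecfa" -> "cfcdb"
DP table:
           c    f    c    d    b
      0    1    2    3    4    5
  e   1    1    2    3    4    5
  c   2    1    2    2    3    4
  f   3    2    1    2    3    4
  a   4    3    2    2    3    4
Edit distance = dp[4][5] = 4

4


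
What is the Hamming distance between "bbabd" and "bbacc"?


Comparing "bbabd" and "bbacc" position by position:
  Position 0: 'b' vs 'b' => same
  Position 1: 'b' vs 'b' => same
  Position 2: 'a' vs 'a' => same
  Position 3: 'b' vs 'c' => differ
  Position 4: 'd' vs 'c' => differ
Total differences (Hamming distance): 2

2


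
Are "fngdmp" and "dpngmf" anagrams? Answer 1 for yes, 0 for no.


Strings: "fngdmp", "dpngmf"
Sorted first:  dfgmnp
Sorted second: dfgmnp
Sorted forms match => anagrams

1


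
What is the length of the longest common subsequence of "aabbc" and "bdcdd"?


LCS of "aabbc" and "bdcdd"
DP table:
           b    d    c    d    d
      0    0    0    0    0    0
  a   0    0    0    0    0    0
  a   0    0    0    0    0    0
  b   0    1    1    1    1    1
  b   0    1    1    1    1    1
  c   0    1    1    2    2    2
LCS length = dp[5][5] = 2

2


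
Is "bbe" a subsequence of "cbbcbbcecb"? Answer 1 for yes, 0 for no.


Check if "bbe" is a subsequence of "cbbcbbcecb"
Greedy scan:
  Position 0 ('c'): no match needed
  Position 1 ('b'): matches sub[0] = 'b'
  Position 2 ('b'): matches sub[1] = 'b'
  Position 3 ('c'): no match needed
  Position 4 ('b'): no match needed
  Position 5 ('b'): no match needed
  Position 6 ('c'): no match needed
  Position 7 ('e'): matches sub[2] = 'e'
  Position 8 ('c'): no match needed
  Position 9 ('b'): no match needed
All 3 characters matched => is a subsequence

1


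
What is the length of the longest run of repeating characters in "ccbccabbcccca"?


Input: "ccbccabbcccca"
Scanning for longest run:
  Position 1 ('c'): continues run of 'c', length=2
  Position 2 ('b'): new char, reset run to 1
  Position 3 ('c'): new char, reset run to 1
  Position 4 ('c'): continues run of 'c', length=2
  Position 5 ('a'): new char, reset run to 1
  Position 6 ('b'): new char, reset run to 1
  Position 7 ('b'): continues run of 'b', length=2
  Position 8 ('c'): new char, reset run to 1
  Position 9 ('c'): continues run of 'c', length=2
  Position 10 ('c'): continues run of 'c', length=3
  Position 11 ('c'): continues run of 'c', length=4
  Position 12 ('a'): new char, reset run to 1
Longest run: 'c' with length 4

4


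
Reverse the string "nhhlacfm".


Input: nhhlacfm
Reading characters right to left:
  Position 7: 'm'
  Position 6: 'f'
  Position 5: 'c'
  Position 4: 'a'
  Position 3: 'l'
  Position 2: 'h'
  Position 1: 'h'
  Position 0: 'n'
Reversed: mfcalhhn

mfcalhhn


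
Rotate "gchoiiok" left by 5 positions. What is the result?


Input: "gchoiiok", rotate left by 5
First 5 characters: "gchoi"
Remaining characters: "iok"
Concatenate remaining + first: "iok" + "gchoi" = "iokgchoi"

iokgchoi


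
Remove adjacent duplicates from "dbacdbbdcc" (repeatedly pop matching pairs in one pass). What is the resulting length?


Input: dbacdbbdcc
Stack-based adjacent duplicate removal:
  Read 'd': push. Stack: d
  Read 'b': push. Stack: db
  Read 'a': push. Stack: dba
  Read 'c': push. Stack: dbac
  Read 'd': push. Stack: dbacd
  Read 'b': push. Stack: dbacdb
  Read 'b': matches stack top 'b' => pop. Stack: dbacd
  Read 'd': matches stack top 'd' => pop. Stack: dbac
  Read 'c': matches stack top 'c' => pop. Stack: dba
  Read 'c': push. Stack: dbac
Final stack: "dbac" (length 4)

4


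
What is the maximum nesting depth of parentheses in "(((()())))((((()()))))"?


Input: "(((()())))((((()()))))"
Tracking depth:
  Position 0 '(': depth becomes 1
  Position 1 '(': depth becomes 2
  Position 2 '(': depth becomes 3
  Position 3 '(': depth becomes 4
  Position 4 ')': depth becomes 3
  Position 5 '(': depth becomes 4
  Position 6 ')': depth becomes 3
  Position 7 ')': depth becomes 2
  Position 8 ')': depth becomes 1
  Position 9 ')': depth becomes 0
  Position 10 '(': depth becomes 1
  Position 11 '(': depth becomes 2
  Position 12 '(': depth becomes 3
  Position 13 '(': depth becomes 4
  Position 14 '(': depth becomes 5
  Position 15 ')': depth becomes 4
  Position 16 '(': depth becomes 5
  Position 17 ')': depth becomes 4
  Position 18 ')': depth becomes 3
  Position 19 ')': depth becomes 2
  Position 20 ')': depth becomes 1
  Position 21 ')': depth becomes 0
Maximum depth reached: 5

5


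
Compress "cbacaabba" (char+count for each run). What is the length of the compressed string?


Input: cbacaabba
Runs:
  'c' x 1 => "c1"
  'b' x 1 => "b1"
  'a' x 1 => "a1"
  'c' x 1 => "c1"
  'a' x 2 => "a2"
  'b' x 2 => "b2"
  'a' x 1 => "a1"
Compressed: "c1b1a1c1a2b2a1"
Compressed length: 14

14


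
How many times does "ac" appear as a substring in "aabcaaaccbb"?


Searching for "ac" in "aabcaaaccbb"
Scanning each position:
  Position 0: "aa" => no
  Position 1: "ab" => no
  Position 2: "bc" => no
  Position 3: "ca" => no
  Position 4: "aa" => no
  Position 5: "aa" => no
  Position 6: "ac" => MATCH
  Position 7: "cc" => no
  Position 8: "cb" => no
  Position 9: "bb" => no
Total occurrences: 1

1


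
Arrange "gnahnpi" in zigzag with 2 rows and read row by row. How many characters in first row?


Zigzag "gnahnpi" into 2 rows:
Placing characters:
  'g' => row 0
  'n' => row 1
  'a' => row 0
  'h' => row 1
  'n' => row 0
  'p' => row 1
  'i' => row 0
Rows:
  Row 0: "gani"
  Row 1: "nhp"
First row length: 4

4


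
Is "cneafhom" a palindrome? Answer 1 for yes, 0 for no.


Input: cneafhom
Reversed: mohfaenc
  Compare pos 0 ('c') with pos 7 ('m'): MISMATCH
  Compare pos 1 ('n') with pos 6 ('o'): MISMATCH
  Compare pos 2 ('e') with pos 5 ('h'): MISMATCH
  Compare pos 3 ('a') with pos 4 ('f'): MISMATCH
Result: not a palindrome

0


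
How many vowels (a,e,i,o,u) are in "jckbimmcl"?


Input: jckbimmcl
Checking each character:
  'j' at position 0: consonant
  'c' at position 1: consonant
  'k' at position 2: consonant
  'b' at position 3: consonant
  'i' at position 4: vowel (running total: 1)
  'm' at position 5: consonant
  'm' at position 6: consonant
  'c' at position 7: consonant
  'l' at position 8: consonant
Total vowels: 1

1


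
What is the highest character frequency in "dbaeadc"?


Input: dbaeadc
Character counts:
  'a': 2
  'b': 1
  'c': 1
  'd': 2
  'e': 1
Maximum frequency: 2

2


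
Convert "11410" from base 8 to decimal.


Input: "11410" in base 8
Positional expansion:
  Digit '1' (value 1) x 8^4 = 4096
  Digit '1' (value 1) x 8^3 = 512
  Digit '4' (value 4) x 8^2 = 256
  Digit '1' (value 1) x 8^1 = 8
  Digit '0' (value 0) x 8^0 = 0
Sum = 4872

4872


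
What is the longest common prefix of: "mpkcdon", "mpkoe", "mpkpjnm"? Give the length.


Words: mpkcdon, mpkoe, mpkpjnm
  Position 0: all 'm' => match
  Position 1: all 'p' => match
  Position 2: all 'k' => match
  Position 3: ('c', 'o', 'p') => mismatch, stop
LCP = "mpk" (length 3)

3


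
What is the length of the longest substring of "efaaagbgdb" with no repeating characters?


Input: "efaaagbgdb"
Sliding window (track last position of each char):
  Position 0 ('e'): window [0,0] length 1 -- new best
  Position 1 ('f'): window [0,1] length 2 -- new best
  Position 2 ('a'): window [0,2] length 3 -- new best
  Position 3 ('a'): repeat (last at 2), move window start to 3
  Position 3 ('a'): window [3,3] length 1
  Position 4 ('a'): repeat (last at 3), move window start to 4
  Position 4 ('a'): window [4,4] length 1
  Position 5 ('g'): window [4,5] length 2
  Position 6 ('b'): window [4,6] length 3
  Position 7 ('g'): repeat (last at 5), move window start to 6
  Position 7 ('g'): window [6,7] length 2
  Position 8 ('d'): window [6,8] length 3
  Position 9 ('b'): repeat (last at 6), move window start to 7
  Position 9 ('b'): window [7,9] length 3
Longest substring with no repeats: "efa" with length 3

3


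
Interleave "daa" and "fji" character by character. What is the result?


Interleaving "daa" and "fji":
  Position 0: 'd' from first, 'f' from second => "df"
  Position 1: 'a' from first, 'j' from second => "aj"
  Position 2: 'a' from first, 'i' from second => "ai"
Result: dfajai

dfajai


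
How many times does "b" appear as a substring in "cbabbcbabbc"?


Searching for "b" in "cbabbcbabbc"
Scanning each position:
  Position 0: "c" => no
  Position 1: "b" => MATCH
  Position 2: "a" => no
  Position 3: "b" => MATCH
  Position 4: "b" => MATCH
  Position 5: "c" => no
  Position 6: "b" => MATCH
  Position 7: "a" => no
  Position 8: "b" => MATCH
  Position 9: "b" => MATCH
  Position 10: "c" => no
Total occurrences: 6

6


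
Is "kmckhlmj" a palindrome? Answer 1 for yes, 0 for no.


Input: kmckhlmj
Reversed: jmlhkcmk
  Compare pos 0 ('k') with pos 7 ('j'): MISMATCH
  Compare pos 1 ('m') with pos 6 ('m'): match
  Compare pos 2 ('c') with pos 5 ('l'): MISMATCH
  Compare pos 3 ('k') with pos 4 ('h'): MISMATCH
Result: not a palindrome

0


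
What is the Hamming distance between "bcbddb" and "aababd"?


Comparing "bcbddb" and "aababd" position by position:
  Position 0: 'b' vs 'a' => differ
  Position 1: 'c' vs 'a' => differ
  Position 2: 'b' vs 'b' => same
  Position 3: 'd' vs 'a' => differ
  Position 4: 'd' vs 'b' => differ
  Position 5: 'b' vs 'd' => differ
Total differences (Hamming distance): 5

5


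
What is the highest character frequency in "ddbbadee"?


Input: ddbbadee
Character counts:
  'a': 1
  'b': 2
  'd': 3
  'e': 2
Maximum frequency: 3

3


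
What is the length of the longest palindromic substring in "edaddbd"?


Input: "edaddbd"
Checking substrings for palindromes:
  [1:4] "dad" (len 3) => palindrome
  [4:7] "dbd" (len 3) => palindrome
  [3:5] "dd" (len 2) => palindrome
Longest palindromic substring: "dad" with length 3

3


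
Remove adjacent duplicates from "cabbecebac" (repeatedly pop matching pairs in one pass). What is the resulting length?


Input: cabbecebac
Stack-based adjacent duplicate removal:
  Read 'c': push. Stack: c
  Read 'a': push. Stack: ca
  Read 'b': push. Stack: cab
  Read 'b': matches stack top 'b' => pop. Stack: ca
  Read 'e': push. Stack: cae
  Read 'c': push. Stack: caec
  Read 'e': push. Stack: caece
  Read 'b': push. Stack: caeceb
  Read 'a': push. Stack: caeceba
  Read 'c': push. Stack: caecebac
Final stack: "caecebac" (length 8)

8


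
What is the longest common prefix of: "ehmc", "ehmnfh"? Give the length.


Words: ehmc, ehmnfh
  Position 0: all 'e' => match
  Position 1: all 'h' => match
  Position 2: all 'm' => match
  Position 3: ('c', 'n') => mismatch, stop
LCP = "ehm" (length 3)

3


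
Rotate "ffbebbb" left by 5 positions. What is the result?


Input: "ffbebbb", rotate left by 5
First 5 characters: "ffbeb"
Remaining characters: "bb"
Concatenate remaining + first: "bb" + "ffbeb" = "bbffbeb"

bbffbeb


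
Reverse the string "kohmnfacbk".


Input: kohmnfacbk
Reading characters right to left:
  Position 9: 'k'
  Position 8: 'b'
  Position 7: 'c'
  Position 6: 'a'
  Position 5: 'f'
  Position 4: 'n'
  Position 3: 'm'
  Position 2: 'h'
  Position 1: 'o'
  Position 0: 'k'
Reversed: kbcafnmhok

kbcafnmhok


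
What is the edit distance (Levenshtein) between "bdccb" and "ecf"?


Computing edit distance: "bdccb" -> "ecf"
DP table:
           e    c    f
      0    1    2    3
  b   1    1    2    3
  d   2    2    2    3
  c   3    3    2    3
  c   4    4    3    3
  b   5    5    4    4
Edit distance = dp[5][3] = 4

4


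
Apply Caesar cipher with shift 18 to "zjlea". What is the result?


Caesar cipher: shift "zjlea" by 18
  'z' (pos 25) + 18 = pos 17 = 'r'
  'j' (pos 9) + 18 = pos 1 = 'b'
  'l' (pos 11) + 18 = pos 3 = 'd'
  'e' (pos 4) + 18 = pos 22 = 'w'
  'a' (pos 0) + 18 = pos 18 = 's'
Result: rbdws

rbdws


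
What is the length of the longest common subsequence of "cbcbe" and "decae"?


LCS of "cbcbe" and "decae"
DP table:
           d    e    c    a    e
      0    0    0    0    0    0
  c   0    0    0    1    1    1
  b   0    0    0    1    1    1
  c   0    0    0    1    1    1
  b   0    0    0    1    1    1
  e   0    0    1    1    1    2
LCS length = dp[5][5] = 2

2


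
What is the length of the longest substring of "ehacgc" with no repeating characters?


Input: "ehacgc"
Sliding window (track last position of each char):
  Position 0 ('e'): window [0,0] length 1 -- new best
  Position 1 ('h'): window [0,1] length 2 -- new best
  Position 2 ('a'): window [0,2] length 3 -- new best
  Position 3 ('c'): window [0,3] length 4 -- new best
  Position 4 ('g'): window [0,4] length 5 -- new best
  Position 5 ('c'): repeat (last at 3), move window start to 4
  Position 5 ('c'): window [4,5] length 2
Longest substring with no repeats: "ehacg" with length 5

5


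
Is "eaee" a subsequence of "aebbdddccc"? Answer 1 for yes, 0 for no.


Check if "eaee" is a subsequence of "aebbdddccc"
Greedy scan:
  Position 0 ('a'): no match needed
  Position 1 ('e'): matches sub[0] = 'e'
  Position 2 ('b'): no match needed
  Position 3 ('b'): no match needed
  Position 4 ('d'): no match needed
  Position 5 ('d'): no match needed
  Position 6 ('d'): no match needed
  Position 7 ('c'): no match needed
  Position 8 ('c'): no match needed
  Position 9 ('c'): no match needed
Only matched 1/4 characters => not a subsequence

0


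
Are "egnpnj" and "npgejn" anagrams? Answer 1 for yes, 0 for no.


Strings: "egnpnj", "npgejn"
Sorted first:  egjnnp
Sorted second: egjnnp
Sorted forms match => anagrams

1


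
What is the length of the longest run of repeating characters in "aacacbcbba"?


Input: "aacacbcbba"
Scanning for longest run:
  Position 1 ('a'): continues run of 'a', length=2
  Position 2 ('c'): new char, reset run to 1
  Position 3 ('a'): new char, reset run to 1
  Position 4 ('c'): new char, reset run to 1
  Position 5 ('b'): new char, reset run to 1
  Position 6 ('c'): new char, reset run to 1
  Position 7 ('b'): new char, reset run to 1
  Position 8 ('b'): continues run of 'b', length=2
  Position 9 ('a'): new char, reset run to 1
Longest run: 'a' with length 2

2


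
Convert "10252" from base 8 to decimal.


Input: "10252" in base 8
Positional expansion:
  Digit '1' (value 1) x 8^4 = 4096
  Digit '0' (value 0) x 8^3 = 0
  Digit '2' (value 2) x 8^2 = 128
  Digit '5' (value 5) x 8^1 = 40
  Digit '2' (value 2) x 8^0 = 2
Sum = 4266

4266


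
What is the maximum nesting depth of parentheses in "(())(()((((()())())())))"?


Input: "(())(()((((()())())())))"
Tracking depth:
  Position 0 '(': depth becomes 1
  Position 1 '(': depth becomes 2
  Position 2 ')': depth becomes 1
  Position 3 ')': depth becomes 0
  Position 4 '(': depth becomes 1
  Position 5 '(': depth becomes 2
  Position 6 ')': depth becomes 1
  Position 7 '(': depth becomes 2
  Position 8 '(': depth becomes 3
  Position 9 '(': depth becomes 4
  Position 10 '(': depth becomes 5
  Position 11 '(': depth becomes 6
  Position 12 ')': depth becomes 5
  Position 13 '(': depth becomes 6
  Position 14 ')': depth becomes 5
  Position 15 ')': depth becomes 4
  Position 16 '(': depth becomes 5
  Position 17 ')': depth becomes 4
  Position 18 ')': depth becomes 3
  Position 19 '(': depth becomes 4
  Position 20 ')': depth becomes 3
  Position 21 ')': depth becomes 2
  Position 22 ')': depth becomes 1
  Position 23 ')': depth becomes 0
Maximum depth reached: 6

6


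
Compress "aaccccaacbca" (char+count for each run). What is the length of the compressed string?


Input: aaccccaacbca
Runs:
  'a' x 2 => "a2"
  'c' x 4 => "c4"
  'a' x 2 => "a2"
  'c' x 1 => "c1"
  'b' x 1 => "b1"
  'c' x 1 => "c1"
  'a' x 1 => "a1"
Compressed: "a2c4a2c1b1c1a1"
Compressed length: 14

14


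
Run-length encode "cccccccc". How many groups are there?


Input: cccccccc
Scanning for consecutive runs:
  Group 1: 'c' x 8 (positions 0-7)
Total groups: 1

1


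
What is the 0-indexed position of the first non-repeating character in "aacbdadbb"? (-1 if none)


Input: aacbdadbb
Character frequencies:
  'a': 3
  'b': 3
  'c': 1
  'd': 2
Scanning left to right for freq == 1:
  Position 0 ('a'): freq=3, skip
  Position 1 ('a'): freq=3, skip
  Position 2 ('c'): unique! => answer = 2

2


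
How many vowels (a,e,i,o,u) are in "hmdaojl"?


Input: hmdaojl
Checking each character:
  'h' at position 0: consonant
  'm' at position 1: consonant
  'd' at position 2: consonant
  'a' at position 3: vowel (running total: 1)
  'o' at position 4: vowel (running total: 2)
  'j' at position 5: consonant
  'l' at position 6: consonant
Total vowels: 2

2


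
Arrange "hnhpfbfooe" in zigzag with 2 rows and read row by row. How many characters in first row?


Zigzag "hnhpfbfooe" into 2 rows:
Placing characters:
  'h' => row 0
  'n' => row 1
  'h' => row 0
  'p' => row 1
  'f' => row 0
  'b' => row 1
  'f' => row 0
  'o' => row 1
  'o' => row 0
  'e' => row 1
Rows:
  Row 0: "hhffo"
  Row 1: "npboe"
First row length: 5

5


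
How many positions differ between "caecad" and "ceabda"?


Comparing "caecad" and "ceabda" position by position:
  Position 0: 'c' vs 'c' => same
  Position 1: 'a' vs 'e' => DIFFER
  Position 2: 'e' vs 'a' => DIFFER
  Position 3: 'c' vs 'b' => DIFFER
  Position 4: 'a' vs 'd' => DIFFER
  Position 5: 'd' vs 'a' => DIFFER
Positions that differ: 5

5


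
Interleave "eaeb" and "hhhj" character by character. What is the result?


Interleaving "eaeb" and "hhhj":
  Position 0: 'e' from first, 'h' from second => "eh"
  Position 1: 'a' from first, 'h' from second => "ah"
  Position 2: 'e' from first, 'h' from second => "eh"
  Position 3: 'b' from first, 'j' from second => "bj"
Result: ehahehbj

ehahehbj


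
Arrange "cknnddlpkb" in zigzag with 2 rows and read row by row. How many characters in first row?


Zigzag "cknnddlpkb" into 2 rows:
Placing characters:
  'c' => row 0
  'k' => row 1
  'n' => row 0
  'n' => row 1
  'd' => row 0
  'd' => row 1
  'l' => row 0
  'p' => row 1
  'k' => row 0
  'b' => row 1
Rows:
  Row 0: "cndlk"
  Row 1: "kndpb"
First row length: 5

5


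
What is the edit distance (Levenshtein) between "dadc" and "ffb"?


Computing edit distance: "dadc" -> "ffb"
DP table:
           f    f    b
      0    1    2    3
  d   1    1    2    3
  a   2    2    2    3
  d   3    3    3    3
  c   4    4    4    4
Edit distance = dp[4][3] = 4

4


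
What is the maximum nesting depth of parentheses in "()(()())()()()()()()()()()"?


Input: "()(()())()()()()()()()()()"
Tracking depth:
  Position 0 '(': depth becomes 1
  Position 1 ')': depth becomes 0
  Position 2 '(': depth becomes 1
  Position 3 '(': depth becomes 2
  Position 4 ')': depth becomes 1
  Position 5 '(': depth becomes 2
  Position 6 ')': depth becomes 1
  Position 7 ')': depth becomes 0
  Position 8 '(': depth becomes 1
  Position 9 ')': depth becomes 0
  Position 10 '(': depth becomes 1
  Position 11 ')': depth becomes 0
  Position 12 '(': depth becomes 1
  Position 13 ')': depth becomes 0
  Position 14 '(': depth becomes 1
  Position 15 ')': depth becomes 0
  Position 16 '(': depth becomes 1
  Position 17 ')': depth becomes 0
  Position 18 '(': depth becomes 1
  Position 19 ')': depth becomes 0
  Position 20 '(': depth becomes 1
  Position 21 ')': depth becomes 0
  Position 22 '(': depth becomes 1
  Position 23 ')': depth becomes 0
  Position 24 '(': depth becomes 1
  Position 25 ')': depth becomes 0
Maximum depth reached: 2

2


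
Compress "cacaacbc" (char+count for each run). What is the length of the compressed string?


Input: cacaacbc
Runs:
  'c' x 1 => "c1"
  'a' x 1 => "a1"
  'c' x 1 => "c1"
  'a' x 2 => "a2"
  'c' x 1 => "c1"
  'b' x 1 => "b1"
  'c' x 1 => "c1"
Compressed: "c1a1c1a2c1b1c1"
Compressed length: 14

14


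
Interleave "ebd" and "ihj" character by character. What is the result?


Interleaving "ebd" and "ihj":
  Position 0: 'e' from first, 'i' from second => "ei"
  Position 1: 'b' from first, 'h' from second => "bh"
  Position 2: 'd' from first, 'j' from second => "dj"
Result: eibhdj

eibhdj


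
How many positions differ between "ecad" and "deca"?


Comparing "ecad" and "deca" position by position:
  Position 0: 'e' vs 'd' => DIFFER
  Position 1: 'c' vs 'e' => DIFFER
  Position 2: 'a' vs 'c' => DIFFER
  Position 3: 'd' vs 'a' => DIFFER
Positions that differ: 4

4


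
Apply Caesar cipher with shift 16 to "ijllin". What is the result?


Caesar cipher: shift "ijllin" by 16
  'i' (pos 8) + 16 = pos 24 = 'y'
  'j' (pos 9) + 16 = pos 25 = 'z'
  'l' (pos 11) + 16 = pos 1 = 'b'
  'l' (pos 11) + 16 = pos 1 = 'b'
  'i' (pos 8) + 16 = pos 24 = 'y'
  'n' (pos 13) + 16 = pos 3 = 'd'
Result: yzbbyd

yzbbyd


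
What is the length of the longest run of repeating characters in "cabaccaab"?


Input: "cabaccaab"
Scanning for longest run:
  Position 1 ('a'): new char, reset run to 1
  Position 2 ('b'): new char, reset run to 1
  Position 3 ('a'): new char, reset run to 1
  Position 4 ('c'): new char, reset run to 1
  Position 5 ('c'): continues run of 'c', length=2
  Position 6 ('a'): new char, reset run to 1
  Position 7 ('a'): continues run of 'a', length=2
  Position 8 ('b'): new char, reset run to 1
Longest run: 'c' with length 2

2


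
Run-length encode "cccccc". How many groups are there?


Input: cccccc
Scanning for consecutive runs:
  Group 1: 'c' x 6 (positions 0-5)
Total groups: 1

1


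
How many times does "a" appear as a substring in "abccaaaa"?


Searching for "a" in "abccaaaa"
Scanning each position:
  Position 0: "a" => MATCH
  Position 1: "b" => no
  Position 2: "c" => no
  Position 3: "c" => no
  Position 4: "a" => MATCH
  Position 5: "a" => MATCH
  Position 6: "a" => MATCH
  Position 7: "a" => MATCH
Total occurrences: 5

5


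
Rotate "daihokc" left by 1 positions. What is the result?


Input: "daihokc", rotate left by 1
First 1 characters: "d"
Remaining characters: "aihokc"
Concatenate remaining + first: "aihokc" + "d" = "aihokcd"

aihokcd


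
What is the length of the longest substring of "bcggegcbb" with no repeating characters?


Input: "bcggegcbb"
Sliding window (track last position of each char):
  Position 0 ('b'): window [0,0] length 1 -- new best
  Position 1 ('c'): window [0,1] length 2 -- new best
  Position 2 ('g'): window [0,2] length 3 -- new best
  Position 3 ('g'): repeat (last at 2), move window start to 3
  Position 3 ('g'): window [3,3] length 1
  Position 4 ('e'): window [3,4] length 2
  Position 5 ('g'): repeat (last at 3), move window start to 4
  Position 5 ('g'): window [4,5] length 2
  Position 6 ('c'): window [4,6] length 3
  Position 7 ('b'): window [4,7] length 4 -- new best
  Position 8 ('b'): repeat (last at 7), move window start to 8
  Position 8 ('b'): window [8,8] length 1
Longest substring with no repeats: "egcb" with length 4

4


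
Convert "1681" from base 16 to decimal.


Input: "1681" in base 16
Positional expansion:
  Digit '1' (value 1) x 16^3 = 4096
  Digit '6' (value 6) x 16^2 = 1536
  Digit '8' (value 8) x 16^1 = 128
  Digit '1' (value 1) x 16^0 = 1
Sum = 5761

5761


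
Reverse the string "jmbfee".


Input: jmbfee
Reading characters right to left:
  Position 5: 'e'
  Position 4: 'e'
  Position 3: 'f'
  Position 2: 'b'
  Position 1: 'm'
  Position 0: 'j'
Reversed: eefbmj

eefbmj


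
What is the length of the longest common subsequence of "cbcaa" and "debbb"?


LCS of "cbcaa" and "debbb"
DP table:
           d    e    b    b    b
      0    0    0    0    0    0
  c   0    0    0    0    0    0
  b   0    0    0    1    1    1
  c   0    0    0    1    1    1
  a   0    0    0    1    1    1
  a   0    0    0    1    1    1
LCS length = dp[5][5] = 1

1


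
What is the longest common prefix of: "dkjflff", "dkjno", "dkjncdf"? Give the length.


Words: dkjflff, dkjno, dkjncdf
  Position 0: all 'd' => match
  Position 1: all 'k' => match
  Position 2: all 'j' => match
  Position 3: ('f', 'n', 'n') => mismatch, stop
LCP = "dkj" (length 3)

3


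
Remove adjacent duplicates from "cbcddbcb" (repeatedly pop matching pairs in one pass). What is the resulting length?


Input: cbcddbcb
Stack-based adjacent duplicate removal:
  Read 'c': push. Stack: c
  Read 'b': push. Stack: cb
  Read 'c': push. Stack: cbc
  Read 'd': push. Stack: cbcd
  Read 'd': matches stack top 'd' => pop. Stack: cbc
  Read 'b': push. Stack: cbcb
  Read 'c': push. Stack: cbcbc
  Read 'b': push. Stack: cbcbcb
Final stack: "cbcbcb" (length 6)

6


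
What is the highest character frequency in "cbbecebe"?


Input: cbbecebe
Character counts:
  'b': 3
  'c': 2
  'e': 3
Maximum frequency: 3

3


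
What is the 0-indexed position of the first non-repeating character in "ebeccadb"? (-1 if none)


Input: ebeccadb
Character frequencies:
  'a': 1
  'b': 2
  'c': 2
  'd': 1
  'e': 2
Scanning left to right for freq == 1:
  Position 0 ('e'): freq=2, skip
  Position 1 ('b'): freq=2, skip
  Position 2 ('e'): freq=2, skip
  Position 3 ('c'): freq=2, skip
  Position 4 ('c'): freq=2, skip
  Position 5 ('a'): unique! => answer = 5

5


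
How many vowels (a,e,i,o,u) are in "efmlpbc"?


Input: efmlpbc
Checking each character:
  'e' at position 0: vowel (running total: 1)
  'f' at position 1: consonant
  'm' at position 2: consonant
  'l' at position 3: consonant
  'p' at position 4: consonant
  'b' at position 5: consonant
  'c' at position 6: consonant
Total vowels: 1

1


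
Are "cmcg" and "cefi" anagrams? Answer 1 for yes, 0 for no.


Strings: "cmcg", "cefi"
Sorted first:  ccgm
Sorted second: cefi
Differ at position 1: 'c' vs 'e' => not anagrams

0


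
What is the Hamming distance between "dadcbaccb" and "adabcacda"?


Comparing "dadcbaccb" and "adabcacda" position by position:
  Position 0: 'd' vs 'a' => differ
  Position 1: 'a' vs 'd' => differ
  Position 2: 'd' vs 'a' => differ
  Position 3: 'c' vs 'b' => differ
  Position 4: 'b' vs 'c' => differ
  Position 5: 'a' vs 'a' => same
  Position 6: 'c' vs 'c' => same
  Position 7: 'c' vs 'd' => differ
  Position 8: 'b' vs 'a' => differ
Total differences (Hamming distance): 7

7


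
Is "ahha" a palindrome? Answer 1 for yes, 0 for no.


Input: ahha
Reversed: ahha
  Compare pos 0 ('a') with pos 3 ('a'): match
  Compare pos 1 ('h') with pos 2 ('h'): match
Result: palindrome

1


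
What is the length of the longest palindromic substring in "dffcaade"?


Input: "dffcaade"
Checking substrings for palindromes:
  [1:3] "ff" (len 2) => palindrome
  [4:6] "aa" (len 2) => palindrome
Longest palindromic substring: "ff" with length 2

2


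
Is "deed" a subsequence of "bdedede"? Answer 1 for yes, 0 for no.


Check if "deed" is a subsequence of "bdedede"
Greedy scan:
  Position 0 ('b'): no match needed
  Position 1 ('d'): matches sub[0] = 'd'
  Position 2 ('e'): matches sub[1] = 'e'
  Position 3 ('d'): no match needed
  Position 4 ('e'): matches sub[2] = 'e'
  Position 5 ('d'): matches sub[3] = 'd'
  Position 6 ('e'): no match needed
All 4 characters matched => is a subsequence

1


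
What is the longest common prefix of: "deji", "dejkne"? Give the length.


Words: deji, dejkne
  Position 0: all 'd' => match
  Position 1: all 'e' => match
  Position 2: all 'j' => match
  Position 3: ('i', 'k') => mismatch, stop
LCP = "dej" (length 3)

3


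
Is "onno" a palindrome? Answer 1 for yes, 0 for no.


Input: onno
Reversed: onno
  Compare pos 0 ('o') with pos 3 ('o'): match
  Compare pos 1 ('n') with pos 2 ('n'): match
Result: palindrome

1


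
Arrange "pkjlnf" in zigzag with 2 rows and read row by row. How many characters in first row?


Zigzag "pkjlnf" into 2 rows:
Placing characters:
  'p' => row 0
  'k' => row 1
  'j' => row 0
  'l' => row 1
  'n' => row 0
  'f' => row 1
Rows:
  Row 0: "pjn"
  Row 1: "klf"
First row length: 3

3
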